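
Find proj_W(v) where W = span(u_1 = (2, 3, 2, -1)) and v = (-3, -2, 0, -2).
proj_W(v) = (-10/9, -5/3, -10/9, 5/9)

Set up U = [u_1 | ... | u_1] ∈ R^(4×1). The projector onto W = col(U) is P = U (U^T U)^(-1) U^T.
Compute U^T U =
  [18],
and U^T v = (-10).
Solve U^T U · c = U^T v for the coefficients: c = (-5/9). The projection is proj_W(v) = U c.
Check: (v - proj_W(v)) · u_1 = 0  (should be 0).
Result: proj_W(v) = (-10/9, -5/3, -10/9, 5/9).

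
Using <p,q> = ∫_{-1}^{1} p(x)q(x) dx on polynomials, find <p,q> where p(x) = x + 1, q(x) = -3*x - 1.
<p,q> = -4

Expand the product: p(x)·q(x) = -3*x^2 - 4*x - 1.
∫_{-1}^{1} of each monomial x^k gives [2/(k+1) if k even, 0 if k odd]. Integrating term-by-term (or equivalently evaluating the antiderivative F(x) = -x^3 - 2*x^2 - x at the endpoints):
  F(1) − F(−1) = -4 − (0) = -4.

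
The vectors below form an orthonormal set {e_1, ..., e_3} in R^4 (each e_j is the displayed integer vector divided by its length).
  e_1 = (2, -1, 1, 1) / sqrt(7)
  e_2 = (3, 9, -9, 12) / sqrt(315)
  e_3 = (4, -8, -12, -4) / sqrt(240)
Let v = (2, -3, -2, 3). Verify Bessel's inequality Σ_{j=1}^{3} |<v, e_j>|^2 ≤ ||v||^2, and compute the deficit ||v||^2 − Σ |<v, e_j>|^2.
Σ |<v, e_j>|^2 = 62/3; ||v||^2 = 26; deficit = 16/3

Write each e_j = u_j / sqrt(<u_j, u_j>) where u_j is the displayed integer vector. Then <v, e_j> = <v, u_j> / sqrt(<u_j, u_j>), so |<v, e_j>|^2 = <v, u_j>^2 / <u_j, u_j>.
Coefficients: <v, e_1> = 8/sqrt(7), <v, e_2> = 33/sqrt(315), <v, e_3> = 44/sqrt(240).
Square and sum: Σ |<v, e_j>|^2 = 62/3.
Compute ||v||^2 = v·v = 26.
Deficit = 26 − 62/3 = 16/3 ≥ 0, confirming Bessel's inequality. (The deficit equals ||v − Σ <v,e_j> e_j||^2, the squared distance from v to span{e_j}.)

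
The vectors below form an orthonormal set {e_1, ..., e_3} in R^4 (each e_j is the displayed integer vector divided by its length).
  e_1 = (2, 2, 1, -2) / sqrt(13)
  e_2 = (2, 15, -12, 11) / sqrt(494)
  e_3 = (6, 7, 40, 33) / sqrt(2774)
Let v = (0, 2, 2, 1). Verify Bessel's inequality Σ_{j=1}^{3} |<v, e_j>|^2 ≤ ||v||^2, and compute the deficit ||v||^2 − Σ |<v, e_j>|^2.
Σ |<v, e_j>|^2 = 557/73; ||v||^2 = 9; deficit = 100/73

Write each e_j = u_j / sqrt(<u_j, u_j>) where u_j is the displayed integer vector. Then <v, e_j> = <v, u_j> / sqrt(<u_j, u_j>), so |<v, e_j>|^2 = <v, u_j>^2 / <u_j, u_j>.
Coefficients: <v, e_1> = 4/sqrt(13), <v, e_2> = 17/sqrt(494), <v, e_3> = 127/sqrt(2774).
Square and sum: Σ |<v, e_j>|^2 = 557/73.
Compute ||v||^2 = v·v = 9.
Deficit = 9 − 557/73 = 100/73 ≥ 0, confirming Bessel's inequality. (The deficit equals ||v − Σ <v,e_j> e_j||^2, the squared distance from v to span{e_j}.)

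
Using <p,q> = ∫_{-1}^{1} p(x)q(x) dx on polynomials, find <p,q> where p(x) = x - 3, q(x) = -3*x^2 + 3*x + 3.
<p,q> = -10

Expand the product: p(x)·q(x) = -3*x^3 + 12*x^2 - 6*x - 9.
∫_{-1}^{1} of each monomial x^k gives [2/(k+1) if k even, 0 if k odd]. Integrating term-by-term (or equivalently evaluating the antiderivative F(x) = -3*x^4/4 + 4*x^3 - 3*x^2 - 9*x at the endpoints):
  F(1) − F(−1) = -35/4 − (5/4) = -10.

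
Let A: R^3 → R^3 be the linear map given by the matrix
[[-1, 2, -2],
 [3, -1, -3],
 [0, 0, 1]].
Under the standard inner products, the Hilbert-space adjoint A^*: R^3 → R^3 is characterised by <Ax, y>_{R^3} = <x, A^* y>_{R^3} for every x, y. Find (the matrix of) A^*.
A^* = A^T =
[[-1, 3, 0],
 [2, -1, 0],
 [-2, -3, 1]]

For real matrices with standard dot products, the defining identity <Ax, y> = <x, A^* y> gives (Ax)^T y = x^T (A^*) y, i.e. x^T A^T y = x^T (A^*) y. Since this holds for all x, y, we must have A^* = A^T. Therefore
A^* =
[[-1, 3, 0],
 [2, -1, 0],
 [-2, -3, 1]].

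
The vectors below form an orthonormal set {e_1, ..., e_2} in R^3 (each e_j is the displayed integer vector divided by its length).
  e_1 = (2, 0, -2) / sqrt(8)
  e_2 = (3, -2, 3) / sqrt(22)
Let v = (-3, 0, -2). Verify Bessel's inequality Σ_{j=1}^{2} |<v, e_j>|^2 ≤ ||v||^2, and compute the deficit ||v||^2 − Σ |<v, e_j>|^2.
Σ |<v, e_j>|^2 = 118/11; ||v||^2 = 13; deficit = 25/11

Write each e_j = u_j / sqrt(<u_j, u_j>) where u_j is the displayed integer vector. Then <v, e_j> = <v, u_j> / sqrt(<u_j, u_j>), so |<v, e_j>|^2 = <v, u_j>^2 / <u_j, u_j>.
Coefficients: <v, e_1> = -2/sqrt(8), <v, e_2> = -15/sqrt(22).
Square and sum: Σ |<v, e_j>|^2 = 118/11.
Compute ||v||^2 = v·v = 13.
Deficit = 13 − 118/11 = 25/11 ≥ 0, confirming Bessel's inequality. (The deficit equals ||v − Σ <v,e_j> e_j||^2, the squared distance from v to span{e_j}.)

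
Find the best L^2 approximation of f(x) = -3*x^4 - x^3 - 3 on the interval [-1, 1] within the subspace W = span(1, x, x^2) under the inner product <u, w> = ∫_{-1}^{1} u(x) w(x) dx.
g(x) = -18*x^2/7 - 3*x/5 - 96/35

The best approximation g ∈ W is the orthogonal projection of f onto W. Writing g = a_0 + a_1 x + a_2 x^2, the coefficients solve the normal equations G · a = b where
  G_{ij} = <φ_i, φ_j> and b_i = <f, φ_i>, with φ_0 = 1, φ_1 = x, φ_2 = x^2.
G =
  [2, 0, 2/3]
  [0, 2/3, 0]
  [2/3, 0, 2/5],
b = (-36/5, -2/5, -20/7).
Solving gives a_0 = -96/35, a_1 = -3/5, a_2 = -18/7, so
  g(x) = -18*x^2/7 - 3*x/5 - 96/35.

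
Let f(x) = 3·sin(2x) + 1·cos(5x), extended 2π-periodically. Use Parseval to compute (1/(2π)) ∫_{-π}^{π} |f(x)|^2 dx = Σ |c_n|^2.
Σ |c_n|^2 = 5

Expand |f|^2 and use orthogonality of {sin(nx), cos(mx)} on [-π, π]:
  ∫_{-π}^{π} sin(nx)^2 dx = π, ∫ cos(mx)^2 dx = π, and cross terms integrate to 0.
So ∫_{-π}^{π} f(x)^2 dx = 3^2 · π + 1^2 · π = (9 + 1)π.
Divide by 2π: (9 + 1)/2 = 5.
By Parseval, this equals Σ |c_n|^2.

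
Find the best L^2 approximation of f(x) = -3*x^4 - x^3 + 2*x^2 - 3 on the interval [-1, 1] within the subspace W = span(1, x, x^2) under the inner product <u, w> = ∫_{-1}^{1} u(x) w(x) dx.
g(x) = -4*x^2/7 - 3*x/5 - 96/35

The best approximation g ∈ W is the orthogonal projection of f onto W. Writing g = a_0 + a_1 x + a_2 x^2, the coefficients solve the normal equations G · a = b where
  G_{ij} = <φ_i, φ_j> and b_i = <f, φ_i>, with φ_0 = 1, φ_1 = x, φ_2 = x^2.
G =
  [2, 0, 2/3]
  [0, 2/3, 0]
  [2/3, 0, 2/5],
b = (-88/15, -2/5, -72/35).
Solving gives a_0 = -96/35, a_1 = -3/5, a_2 = -4/7, so
  g(x) = -4*x^2/7 - 3*x/5 - 96/35.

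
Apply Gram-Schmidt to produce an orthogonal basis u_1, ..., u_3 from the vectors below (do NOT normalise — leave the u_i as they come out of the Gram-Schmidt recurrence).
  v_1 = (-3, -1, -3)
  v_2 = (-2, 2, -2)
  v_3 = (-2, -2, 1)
Orthogonal basis:
  u_1 = (-3, -1, -3)
  u_2 = (-8/19, 48/19, -8/19)
  u_3 = (-3/2, 0, 3/2)

Apply the Gram-Schmidt recurrence
  u_1 = v_1
  u_i = v_i − Σ_{j<i} ((v_i · u_j) / (u_j · u_j)) · u_j.

Step by step this gives:
  u_1 = (-3, -1, -3)
  u_2 = (-8/19, 48/19, -8/19)
  u_3 = (-3/2, 0, 3/2)

Orthogonality check:
  u_2 · u_1 = 0 (should be 0)
  u_3 · u_1 = 0 (should be 0)
  u_3 · u_2 = 0 (should be 0)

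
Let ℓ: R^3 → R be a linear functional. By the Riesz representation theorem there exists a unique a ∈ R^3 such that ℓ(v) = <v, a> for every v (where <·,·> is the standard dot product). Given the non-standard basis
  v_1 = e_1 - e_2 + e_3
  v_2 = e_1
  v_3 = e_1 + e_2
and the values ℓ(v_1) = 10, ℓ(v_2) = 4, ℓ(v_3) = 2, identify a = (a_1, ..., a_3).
a = (4, -2, 4)

Write a = (a_1, ..., a_3) in the standard basis. For each basis vector v_i, ℓ(v_i) = <v_i, a> is a linear equation in the a_j's. Collect the n equations into a matrix system V a = ℓ, where row i of V is v_i (expressed in the standard basis). Since V is invertible (lower-triangular with 1s on the diagonal, up to permutation), solve by back-substitution:
  V =
[[1, -1, 1],
 [1, 0, 0],
 [1, 1, 0]]
  V a = (10, 4, 2)
Solving gives a = (4, -2, 4).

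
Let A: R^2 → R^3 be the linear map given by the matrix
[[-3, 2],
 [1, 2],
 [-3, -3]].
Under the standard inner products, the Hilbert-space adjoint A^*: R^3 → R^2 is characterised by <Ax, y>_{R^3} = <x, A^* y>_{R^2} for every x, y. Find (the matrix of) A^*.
A^* = A^T =
[[-3, 1, -3],
 [2, 2, -3]]

For real matrices with standard dot products, the defining identity <Ax, y> = <x, A^* y> gives (Ax)^T y = x^T (A^*) y, i.e. x^T A^T y = x^T (A^*) y. Since this holds for all x, y, we must have A^* = A^T. Therefore
A^* =
[[-3, 1, -3],
 [2, 2, -3]].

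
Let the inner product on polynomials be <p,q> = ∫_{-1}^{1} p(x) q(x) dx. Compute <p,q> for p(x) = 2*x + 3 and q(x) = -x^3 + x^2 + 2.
<p,q> = 66/5

Expand the product: p(x)·q(x) = -2*x^4 - x^3 + 3*x^2 + 4*x + 6.
∫_{-1}^{1} of each monomial x^k gives [2/(k+1) if k even, 0 if k odd]. Integrating term-by-term (or equivalently evaluating the antiderivative F(x) = -2*x^5/5 - x^4/4 + x^3 + 2*x^2 + 6*x at the endpoints):
  F(1) − F(−1) = 167/20 − (-97/20) = 66/5.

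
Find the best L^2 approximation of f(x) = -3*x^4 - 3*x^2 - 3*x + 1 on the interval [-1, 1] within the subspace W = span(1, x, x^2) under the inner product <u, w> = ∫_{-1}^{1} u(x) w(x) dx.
g(x) = -39*x^2/7 - 3*x + 44/35

The best approximation g ∈ W is the orthogonal projection of f onto W. Writing g = a_0 + a_1 x + a_2 x^2, the coefficients solve the normal equations G · a = b where
  G_{ij} = <φ_i, φ_j> and b_i = <f, φ_i>, with φ_0 = 1, φ_1 = x, φ_2 = x^2.
G =
  [2, 0, 2/3]
  [0, 2/3, 0]
  [2/3, 0, 2/5],
b = (-6/5, -2, -146/105).
Solving gives a_0 = 44/35, a_1 = -3, a_2 = -39/7, so
  g(x) = -39*x^2/7 - 3*x + 44/35.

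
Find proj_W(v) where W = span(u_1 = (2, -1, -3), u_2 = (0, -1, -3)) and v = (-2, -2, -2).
proj_W(v) = (-2, -4/5, -12/5)

Set up U = [u_1 | ... | u_2] ∈ R^(3×2). The projector onto W = col(U) is P = U (U^T U)^(-1) U^T.
Compute U^T U =
  [14, 10]
  [10, 10],
and U^T v = (4, 8).
Solve U^T U · c = U^T v for the coefficients: c = (-1, 9/5). The projection is proj_W(v) = U c.
Check: (v - proj_W(v)) · u_1 = 0  (should be 0).
Check: (v - proj_W(v)) · u_2 = 0  (should be 0).
Result: proj_W(v) = (-2, -4/5, -12/5).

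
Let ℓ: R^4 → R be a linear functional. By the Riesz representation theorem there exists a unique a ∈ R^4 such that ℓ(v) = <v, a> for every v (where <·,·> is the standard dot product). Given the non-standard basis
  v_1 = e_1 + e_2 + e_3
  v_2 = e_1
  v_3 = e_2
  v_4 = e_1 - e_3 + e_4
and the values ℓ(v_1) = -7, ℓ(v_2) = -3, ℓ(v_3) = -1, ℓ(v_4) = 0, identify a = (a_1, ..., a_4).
a = (-3, -1, -3, 0)

Write a = (a_1, ..., a_4) in the standard basis. For each basis vector v_i, ℓ(v_i) = <v_i, a> is a linear equation in the a_j's. Collect the n equations into a matrix system V a = ℓ, where row i of V is v_i (expressed in the standard basis). Since V is invertible (lower-triangular with 1s on the diagonal, up to permutation), solve by back-substitution:
  V =
[[1, 1, 1, 0],
 [1, 0, 0, 0],
 [0, 1, 0, 0],
 [1, 0, -1, 1]]
  V a = (-7, -3, -1, 0)
Solving gives a = (-3, -1, -3, 0).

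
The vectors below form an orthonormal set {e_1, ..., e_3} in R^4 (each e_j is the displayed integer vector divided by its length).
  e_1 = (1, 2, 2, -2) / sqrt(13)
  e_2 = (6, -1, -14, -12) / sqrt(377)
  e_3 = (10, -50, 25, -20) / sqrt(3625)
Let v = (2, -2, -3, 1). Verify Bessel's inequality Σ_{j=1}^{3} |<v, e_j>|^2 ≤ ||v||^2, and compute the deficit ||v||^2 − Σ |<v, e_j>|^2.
Σ |<v, e_j>|^2 = 13; ||v||^2 = 18; deficit = 5

Write each e_j = u_j / sqrt(<u_j, u_j>) where u_j is the displayed integer vector. Then <v, e_j> = <v, u_j> / sqrt(<u_j, u_j>), so |<v, e_j>|^2 = <v, u_j>^2 / <u_j, u_j>.
Coefficients: <v, e_1> = -10/sqrt(13), <v, e_2> = 44/sqrt(377), <v, e_3> = 25/sqrt(3625).
Square and sum: Σ |<v, e_j>|^2 = 13.
Compute ||v||^2 = v·v = 18.
Deficit = 18 − 13 = 5 ≥ 0, confirming Bessel's inequality. (The deficit equals ||v − Σ <v,e_j> e_j||^2, the squared distance from v to span{e_j}.)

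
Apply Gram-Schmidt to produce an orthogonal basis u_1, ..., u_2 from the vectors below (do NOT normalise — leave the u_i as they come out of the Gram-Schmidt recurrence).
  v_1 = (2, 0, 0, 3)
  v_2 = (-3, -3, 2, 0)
Orthogonal basis:
  u_1 = (2, 0, 0, 3)
  u_2 = (-27/13, -3, 2, 18/13)

Apply the Gram-Schmidt recurrence
  u_1 = v_1
  u_i = v_i − Σ_{j<i} ((v_i · u_j) / (u_j · u_j)) · u_j.

Step by step this gives:
  u_1 = (2, 0, 0, 3)
  u_2 = (-27/13, -3, 2, 18/13)

Orthogonality check:
  u_2 · u_1 = 0 (should be 0)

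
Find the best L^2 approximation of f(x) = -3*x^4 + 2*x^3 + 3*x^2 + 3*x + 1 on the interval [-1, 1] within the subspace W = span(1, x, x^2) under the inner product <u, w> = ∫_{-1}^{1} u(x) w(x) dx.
g(x) = 3*x^2/7 + 21*x/5 + 44/35

The best approximation g ∈ W is the orthogonal projection of f onto W. Writing g = a_0 + a_1 x + a_2 x^2, the coefficients solve the normal equations G · a = b where
  G_{ij} = <φ_i, φ_j> and b_i = <f, φ_i>, with φ_0 = 1, φ_1 = x, φ_2 = x^2.
G =
  [2, 0, 2/3]
  [0, 2/3, 0]
  [2/3, 0, 2/5],
b = (14/5, 14/5, 106/105).
Solving gives a_0 = 44/35, a_1 = 21/5, a_2 = 3/7, so
  g(x) = 3*x^2/7 + 21*x/5 + 44/35.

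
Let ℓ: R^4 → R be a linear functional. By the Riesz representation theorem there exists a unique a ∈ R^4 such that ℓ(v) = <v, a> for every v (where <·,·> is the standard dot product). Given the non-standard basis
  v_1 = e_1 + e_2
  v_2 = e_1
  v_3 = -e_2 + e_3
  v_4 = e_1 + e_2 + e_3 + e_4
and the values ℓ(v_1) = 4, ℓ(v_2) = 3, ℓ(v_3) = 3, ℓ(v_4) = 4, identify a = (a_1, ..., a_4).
a = (3, 1, 4, -4)

Write a = (a_1, ..., a_4) in the standard basis. For each basis vector v_i, ℓ(v_i) = <v_i, a> is a linear equation in the a_j's. Collect the n equations into a matrix system V a = ℓ, where row i of V is v_i (expressed in the standard basis). Since V is invertible (lower-triangular with 1s on the diagonal, up to permutation), solve by back-substitution:
  V =
[[1, 1, 0, 0],
 [1, 0, 0, 0],
 [0, -1, 1, 0],
 [1, 1, 1, 1]]
  V a = (4, 3, 3, 4)
Solving gives a = (3, 1, 4, -4).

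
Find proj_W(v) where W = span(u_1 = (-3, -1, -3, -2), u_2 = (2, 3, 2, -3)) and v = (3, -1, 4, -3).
proj_W(v) = (1220/517, 7*2**(478/595)*3**(52/119)*5**(1/595)*7**(257/595)/20, 1220/517, -634/517)

Set up U = [u_1 | ... | u_2] ∈ R^(4×2). The projector onto W = col(U) is P = U (U^T U)^(-1) U^T.
Compute U^T U =
  [23, -9]
  [-9, 26],
and U^T v = (-14, 20).
Solve U^T U · c = U^T v for the coefficients: c = (-184/517, 334/517). The projection is proj_W(v) = U c.
Check: (v - proj_W(v)) · u_1 = 0  (should be 0).
Check: (v - proj_W(v)) · u_2 = 0  (should be 0).
Result: proj_W(v) = (1220/517, 7*2**(478/595)*3**(52/119)*5**(1/595)*7**(257/595)/20, 1220/517, -634/517).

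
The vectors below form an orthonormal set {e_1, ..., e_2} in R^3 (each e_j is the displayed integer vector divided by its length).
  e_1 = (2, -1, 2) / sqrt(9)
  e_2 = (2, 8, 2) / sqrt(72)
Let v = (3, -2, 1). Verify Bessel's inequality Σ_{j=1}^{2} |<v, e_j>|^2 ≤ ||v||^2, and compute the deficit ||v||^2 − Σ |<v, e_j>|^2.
Σ |<v, e_j>|^2 = 12; ||v||^2 = 14; deficit = 2

Write each e_j = u_j / sqrt(<u_j, u_j>) where u_j is the displayed integer vector. Then <v, e_j> = <v, u_j> / sqrt(<u_j, u_j>), so |<v, e_j>|^2 = <v, u_j>^2 / <u_j, u_j>.
Coefficients: <v, e_1> = 10/sqrt(9), <v, e_2> = -8/sqrt(72).
Square and sum: Σ |<v, e_j>|^2 = 12.
Compute ||v||^2 = v·v = 14.
Deficit = 14 − 12 = 2 ≥ 0, confirming Bessel's inequality. (The deficit equals ||v − Σ <v,e_j> e_j||^2, the squared distance from v to span{e_j}.)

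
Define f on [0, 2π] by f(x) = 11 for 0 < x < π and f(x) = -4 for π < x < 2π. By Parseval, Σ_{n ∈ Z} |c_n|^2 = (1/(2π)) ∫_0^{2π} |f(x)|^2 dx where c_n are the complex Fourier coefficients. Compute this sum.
Σ |c_n|^2 = 137/2

Parseval equates the L^2 energy of f (normalised by 1/(2π)) with the ℓ^2 sum of its Fourier coefficients: (1/(2π)) ∫_0^{2π} |f|^2 = Σ |c_n|^2.
Compute the left side: (1/(2π)) [∫_0^π 11^2 dx + ∫_π^{2π} (-4)^2 dx] = (1/(2π)) · (121π + 16π) = (121 + 16)/2 = 137/2.
So Σ_{n ∈ Z} |c_n|^2 = 137/2.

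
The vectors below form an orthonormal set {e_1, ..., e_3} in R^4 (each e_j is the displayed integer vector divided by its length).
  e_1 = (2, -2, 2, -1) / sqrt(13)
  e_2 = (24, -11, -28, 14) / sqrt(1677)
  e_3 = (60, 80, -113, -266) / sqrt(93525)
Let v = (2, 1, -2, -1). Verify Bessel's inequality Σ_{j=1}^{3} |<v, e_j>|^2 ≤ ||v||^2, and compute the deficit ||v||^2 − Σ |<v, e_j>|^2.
Σ |<v, e_j>|^2 = 6466/725; ||v||^2 = 10; deficit = 784/725

Write each e_j = u_j / sqrt(<u_j, u_j>) where u_j is the displayed integer vector. Then <v, e_j> = <v, u_j> / sqrt(<u_j, u_j>), so |<v, e_j>|^2 = <v, u_j>^2 / <u_j, u_j>.
Coefficients: <v, e_1> = -1/sqrt(13), <v, e_2> = 79/sqrt(1677), <v, e_3> = 692/sqrt(93525).
Square and sum: Σ |<v, e_j>|^2 = 6466/725.
Compute ||v||^2 = v·v = 10.
Deficit = 10 − 6466/725 = 784/725 ≥ 0, confirming Bessel's inequality. (The deficit equals ||v − Σ <v,e_j> e_j||^2, the squared distance from v to span{e_j}.)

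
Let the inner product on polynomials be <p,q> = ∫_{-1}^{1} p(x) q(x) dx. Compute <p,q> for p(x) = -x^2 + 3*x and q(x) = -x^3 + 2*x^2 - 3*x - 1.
<p,q> = -22/3

Expand the product: p(x)·q(x) = x^5 - 5*x^4 + 9*x^3 - 8*x^2 - 3*x.
∫_{-1}^{1} of each monomial x^k gives [2/(k+1) if k even, 0 if k odd]. Integrating term-by-term (or equivalently evaluating the antiderivative F(x) = x^6/6 - x^5 + 9*x^4/4 - 8*x^3/3 - 3*x^2/2 at the endpoints):
  F(1) − F(−1) = -11/4 − (55/12) = -22/3.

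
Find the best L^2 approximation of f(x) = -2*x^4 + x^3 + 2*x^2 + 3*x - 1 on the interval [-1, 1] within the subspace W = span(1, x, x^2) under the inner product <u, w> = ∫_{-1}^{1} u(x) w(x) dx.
g(x) = 2*x^2/7 + 18*x/5 - 29/35

The best approximation g ∈ W is the orthogonal projection of f onto W. Writing g = a_0 + a_1 x + a_2 x^2, the coefficients solve the normal equations G · a = b where
  G_{ij} = <φ_i, φ_j> and b_i = <f, φ_i>, with φ_0 = 1, φ_1 = x, φ_2 = x^2.
G =
  [2, 0, 2/3]
  [0, 2/3, 0]
  [2/3, 0, 2/5],
b = (-22/15, 12/5, -46/105).
Solving gives a_0 = -29/35, a_1 = 18/5, a_2 = 2/7, so
  g(x) = 2*x^2/7 + 18*x/5 - 29/35.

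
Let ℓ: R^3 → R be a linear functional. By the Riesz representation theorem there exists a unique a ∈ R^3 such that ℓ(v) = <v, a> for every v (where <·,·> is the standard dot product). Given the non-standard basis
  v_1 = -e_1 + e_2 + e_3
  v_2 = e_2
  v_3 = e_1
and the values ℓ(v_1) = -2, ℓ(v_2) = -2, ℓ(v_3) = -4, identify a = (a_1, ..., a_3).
a = (-4, -2, -4)

Write a = (a_1, ..., a_3) in the standard basis. For each basis vector v_i, ℓ(v_i) = <v_i, a> is a linear equation in the a_j's. Collect the n equations into a matrix system V a = ℓ, where row i of V is v_i (expressed in the standard basis). Since V is invertible (lower-triangular with 1s on the diagonal, up to permutation), solve by back-substitution:
  V =
[[-1, 1, 1],
 [0, 1, 0],
 [1, 0, 0]]
  V a = (-2, -2, -4)
Solving gives a = (-4, -2, -4).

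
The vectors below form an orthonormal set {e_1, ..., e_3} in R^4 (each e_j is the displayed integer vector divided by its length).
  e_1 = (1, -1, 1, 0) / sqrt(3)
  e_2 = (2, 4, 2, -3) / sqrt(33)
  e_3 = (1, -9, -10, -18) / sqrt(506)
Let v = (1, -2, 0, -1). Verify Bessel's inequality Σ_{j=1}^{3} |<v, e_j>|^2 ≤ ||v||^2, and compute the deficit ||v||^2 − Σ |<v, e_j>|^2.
Σ |<v, e_j>|^2 = 275/46; ||v||^2 = 6; deficit = 1/46

Write each e_j = u_j / sqrt(<u_j, u_j>) where u_j is the displayed integer vector. Then <v, e_j> = <v, u_j> / sqrt(<u_j, u_j>), so |<v, e_j>|^2 = <v, u_j>^2 / <u_j, u_j>.
Coefficients: <v, e_1> = 3/sqrt(3), <v, e_2> = -3/sqrt(33), <v, e_3> = 37/sqrt(506).
Square and sum: Σ |<v, e_j>|^2 = 275/46.
Compute ||v||^2 = v·v = 6.
Deficit = 6 − 275/46 = 1/46 ≥ 0, confirming Bessel's inequality. (The deficit equals ||v − Σ <v,e_j> e_j||^2, the squared distance from v to span{e_j}.)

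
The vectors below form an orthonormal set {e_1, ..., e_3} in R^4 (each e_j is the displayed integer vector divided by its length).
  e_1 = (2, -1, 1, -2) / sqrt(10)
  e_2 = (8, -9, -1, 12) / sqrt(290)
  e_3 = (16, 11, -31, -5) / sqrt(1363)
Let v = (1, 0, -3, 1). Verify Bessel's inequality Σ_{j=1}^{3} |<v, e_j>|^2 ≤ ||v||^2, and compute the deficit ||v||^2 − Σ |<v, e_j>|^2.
Σ |<v, e_j>|^2 = 501/47; ||v||^2 = 11; deficit = 16/47

Write each e_j = u_j / sqrt(<u_j, u_j>) where u_j is the displayed integer vector. Then <v, e_j> = <v, u_j> / sqrt(<u_j, u_j>), so |<v, e_j>|^2 = <v, u_j>^2 / <u_j, u_j>.
Coefficients: <v, e_1> = -3/sqrt(10), <v, e_2> = 23/sqrt(290), <v, e_3> = 104/sqrt(1363).
Square and sum: Σ |<v, e_j>|^2 = 501/47.
Compute ||v||^2 = v·v = 11.
Deficit = 11 − 501/47 = 16/47 ≥ 0, confirming Bessel's inequality. (The deficit equals ||v − Σ <v,e_j> e_j||^2, the squared distance from v to span{e_j}.)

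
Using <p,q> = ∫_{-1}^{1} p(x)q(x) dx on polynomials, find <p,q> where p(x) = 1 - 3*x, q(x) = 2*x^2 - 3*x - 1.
<p,q> = 16/3

Expand the product: p(x)·q(x) = -6*x^3 + 11*x^2 - 1.
∫_{-1}^{1} of each monomial x^k gives [2/(k+1) if k even, 0 if k odd]. Integrating term-by-term (or equivalently evaluating the antiderivative F(x) = -3*x^4/2 + 11*x^3/3 - x at the endpoints):
  F(1) − F(−1) = 7/6 − (-25/6) = 16/3.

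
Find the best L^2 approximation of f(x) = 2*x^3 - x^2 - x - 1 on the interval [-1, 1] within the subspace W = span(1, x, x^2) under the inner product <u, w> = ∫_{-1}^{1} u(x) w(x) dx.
g(x) = -x^2 + x/5 - 1

The best approximation g ∈ W is the orthogonal projection of f onto W. Writing g = a_0 + a_1 x + a_2 x^2, the coefficients solve the normal equations G · a = b where
  G_{ij} = <φ_i, φ_j> and b_i = <f, φ_i>, with φ_0 = 1, φ_1 = x, φ_2 = x^2.
G =
  [2, 0, 2/3]
  [0, 2/3, 0]
  [2/3, 0, 2/5],
b = (-8/3, 2/15, -16/15).
Solving gives a_0 = -1, a_1 = 1/5, a_2 = -1, so
  g(x) = -x^2 + x/5 - 1.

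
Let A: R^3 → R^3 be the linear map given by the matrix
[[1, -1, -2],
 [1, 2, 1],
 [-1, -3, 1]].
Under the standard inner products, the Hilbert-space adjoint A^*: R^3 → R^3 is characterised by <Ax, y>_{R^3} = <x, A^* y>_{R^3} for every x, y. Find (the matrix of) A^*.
A^* = A^T =
[[1, 1, -1],
 [-1, 2, -3],
 [-2, 1, 1]]

For real matrices with standard dot products, the defining identity <Ax, y> = <x, A^* y> gives (Ax)^T y = x^T (A^*) y, i.e. x^T A^T y = x^T (A^*) y. Since this holds for all x, y, we must have A^* = A^T. Therefore
A^* =
[[1, 1, -1],
 [-1, 2, -3],
 [-2, 1, 1]].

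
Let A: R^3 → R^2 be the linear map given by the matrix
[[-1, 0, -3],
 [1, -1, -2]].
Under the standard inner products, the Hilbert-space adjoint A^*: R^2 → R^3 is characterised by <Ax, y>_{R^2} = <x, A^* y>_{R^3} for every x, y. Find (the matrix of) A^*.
A^* = A^T =
[[-1, 1],
 [0, -1],
 [-3, -2]]

For real matrices with standard dot products, the defining identity <Ax, y> = <x, A^* y> gives (Ax)^T y = x^T (A^*) y, i.e. x^T A^T y = x^T (A^*) y. Since this holds for all x, y, we must have A^* = A^T. Therefore
A^* =
[[-1, 1],
 [0, -1],
 [-3, -2]].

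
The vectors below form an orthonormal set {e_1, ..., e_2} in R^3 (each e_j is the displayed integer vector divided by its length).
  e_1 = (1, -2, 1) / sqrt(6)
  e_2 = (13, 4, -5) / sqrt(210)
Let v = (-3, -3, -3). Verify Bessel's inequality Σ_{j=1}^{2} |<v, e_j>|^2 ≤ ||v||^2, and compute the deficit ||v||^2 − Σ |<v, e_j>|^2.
Σ |<v, e_j>|^2 = 216/35; ||v||^2 = 27; deficit = 729/35

Write each e_j = u_j / sqrt(<u_j, u_j>) where u_j is the displayed integer vector. Then <v, e_j> = <v, u_j> / sqrt(<u_j, u_j>), so |<v, e_j>|^2 = <v, u_j>^2 / <u_j, u_j>.
Coefficients: <v, e_1> = 0/sqrt(6), <v, e_2> = -36/sqrt(210).
Square and sum: Σ |<v, e_j>|^2 = 216/35.
Compute ||v||^2 = v·v = 27.
Deficit = 27 − 216/35 = 729/35 ≥ 0, confirming Bessel's inequality. (The deficit equals ||v − Σ <v,e_j> e_j||^2, the squared distance from v to span{e_j}.)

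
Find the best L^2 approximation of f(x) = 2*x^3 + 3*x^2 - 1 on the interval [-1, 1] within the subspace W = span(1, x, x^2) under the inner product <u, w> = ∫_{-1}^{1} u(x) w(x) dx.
g(x) = 3*x^2 + 6*x/5 - 1

The best approximation g ∈ W is the orthogonal projection of f onto W. Writing g = a_0 + a_1 x + a_2 x^2, the coefficients solve the normal equations G · a = b where
  G_{ij} = <φ_i, φ_j> and b_i = <f, φ_i>, with φ_0 = 1, φ_1 = x, φ_2 = x^2.
G =
  [2, 0, 2/3]
  [0, 2/3, 0]
  [2/3, 0, 2/5],
b = (0, 4/5, 8/15).
Solving gives a_0 = -1, a_1 = 6/5, a_2 = 3, so
  g(x) = 3*x^2 + 6*x/5 - 1.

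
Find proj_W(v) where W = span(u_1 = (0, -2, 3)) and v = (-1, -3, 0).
proj_W(v) = (0, -12/13, 18/13)

Set up U = [u_1 | ... | u_1] ∈ R^(3×1). The projector onto W = col(U) is P = U (U^T U)^(-1) U^T.
Compute U^T U =
  [13],
and U^T v = (6).
Solve U^T U · c = U^T v for the coefficients: c = (6/13). The projection is proj_W(v) = U c.
Check: (v - proj_W(v)) · u_1 = 0  (should be 0).
Result: proj_W(v) = (0, -12/13, 18/13).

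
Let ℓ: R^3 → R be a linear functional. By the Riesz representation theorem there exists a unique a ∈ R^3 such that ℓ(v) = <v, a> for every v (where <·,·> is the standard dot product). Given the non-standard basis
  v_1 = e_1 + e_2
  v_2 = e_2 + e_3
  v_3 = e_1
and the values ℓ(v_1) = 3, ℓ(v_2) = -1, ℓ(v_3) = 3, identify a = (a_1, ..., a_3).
a = (3, 0, -1)

Write a = (a_1, ..., a_3) in the standard basis. For each basis vector v_i, ℓ(v_i) = <v_i, a> is a linear equation in the a_j's. Collect the n equations into a matrix system V a = ℓ, where row i of V is v_i (expressed in the standard basis). Since V is invertible (lower-triangular with 1s on the diagonal, up to permutation), solve by back-substitution:
  V =
[[1, 1, 0],
 [0, 1, 1],
 [1, 0, 0]]
  V a = (3, -1, 3)
Solving gives a = (3, 0, -1).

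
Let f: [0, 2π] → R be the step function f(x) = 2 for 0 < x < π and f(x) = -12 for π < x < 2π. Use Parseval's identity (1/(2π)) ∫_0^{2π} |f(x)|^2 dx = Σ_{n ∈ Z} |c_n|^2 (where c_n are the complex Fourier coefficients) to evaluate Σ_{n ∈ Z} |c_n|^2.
Σ |c_n|^2 = 74

Parseval equates the L^2 energy of f (normalised by 1/(2π)) with the ℓ^2 sum of its Fourier coefficients: (1/(2π)) ∫_0^{2π} |f|^2 = Σ |c_n|^2.
Compute the left side: (1/(2π)) [∫_0^π 2^2 dx + ∫_π^{2π} (-12)^2 dx] = (1/(2π)) · (4π + 144π) = (4 + 144)/2 = 74.
So Σ_{n ∈ Z} |c_n|^2 = 74.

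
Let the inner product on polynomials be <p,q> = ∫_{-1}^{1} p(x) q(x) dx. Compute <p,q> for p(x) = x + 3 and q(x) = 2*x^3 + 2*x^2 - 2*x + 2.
<p,q> = 232/15

Expand the product: p(x)·q(x) = 2*x^4 + 8*x^3 + 4*x^2 - 4*x + 6.
∫_{-1}^{1} of each monomial x^k gives [2/(k+1) if k even, 0 if k odd]. Integrating term-by-term (or equivalently evaluating the antiderivative F(x) = 2*x^5/5 + 2*x^4 + 4*x^3/3 - 2*x^2 + 6*x at the endpoints):
  F(1) − F(−1) = 116/15 − (-116/15) = 232/15.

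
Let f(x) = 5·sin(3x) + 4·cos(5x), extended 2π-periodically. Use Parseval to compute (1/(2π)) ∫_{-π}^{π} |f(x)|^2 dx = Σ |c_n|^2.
Σ |c_n|^2 = 41/2

Expand |f|^2 and use orthogonality of {sin(nx), cos(mx)} on [-π, π]:
  ∫_{-π}^{π} sin(nx)^2 dx = π, ∫ cos(mx)^2 dx = π, and cross terms integrate to 0.
So ∫_{-π}^{π} f(x)^2 dx = 5^2 · π + 4^2 · π = (25 + 16)π.
Divide by 2π: (25 + 16)/2 = 41/2.
By Parseval, this equals Σ |c_n|^2.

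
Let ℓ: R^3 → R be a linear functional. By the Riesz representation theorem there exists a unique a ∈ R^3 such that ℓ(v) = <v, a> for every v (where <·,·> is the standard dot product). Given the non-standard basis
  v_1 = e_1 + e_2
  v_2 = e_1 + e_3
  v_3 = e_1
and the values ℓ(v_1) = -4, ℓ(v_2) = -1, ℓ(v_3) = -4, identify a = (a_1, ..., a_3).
a = (-4, 0, 3)

Write a = (a_1, ..., a_3) in the standard basis. For each basis vector v_i, ℓ(v_i) = <v_i, a> is a linear equation in the a_j's. Collect the n equations into a matrix system V a = ℓ, where row i of V is v_i (expressed in the standard basis). Since V is invertible (lower-triangular with 1s on the diagonal, up to permutation), solve by back-substitution:
  V =
[[1, 1, 0],
 [1, 0, 1],
 [1, 0, 0]]
  V a = (-4, -1, -4)
Solving gives a = (-4, 0, 3).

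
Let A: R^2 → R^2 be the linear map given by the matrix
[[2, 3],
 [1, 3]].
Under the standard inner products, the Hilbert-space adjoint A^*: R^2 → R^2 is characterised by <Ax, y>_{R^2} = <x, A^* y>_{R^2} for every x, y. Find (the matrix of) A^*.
A^* = A^T =
[[2, 1],
 [3, 3]]

For real matrices with standard dot products, the defining identity <Ax, y> = <x, A^* y> gives (Ax)^T y = x^T (A^*) y, i.e. x^T A^T y = x^T (A^*) y. Since this holds for all x, y, we must have A^* = A^T. Therefore
A^* =
[[2, 1],
 [3, 3]].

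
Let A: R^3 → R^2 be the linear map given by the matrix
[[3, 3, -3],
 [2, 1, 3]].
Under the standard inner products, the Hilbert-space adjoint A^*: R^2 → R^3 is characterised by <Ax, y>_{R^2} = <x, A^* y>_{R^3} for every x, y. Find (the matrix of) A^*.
A^* = A^T =
[[3, 2],
 [3, 1],
 [-3, 3]]

For real matrices with standard dot products, the defining identity <Ax, y> = <x, A^* y> gives (Ax)^T y = x^T (A^*) y, i.e. x^T A^T y = x^T (A^*) y. Since this holds for all x, y, we must have A^* = A^T. Therefore
A^* =
[[3, 2],
 [3, 1],
 [-3, 3]].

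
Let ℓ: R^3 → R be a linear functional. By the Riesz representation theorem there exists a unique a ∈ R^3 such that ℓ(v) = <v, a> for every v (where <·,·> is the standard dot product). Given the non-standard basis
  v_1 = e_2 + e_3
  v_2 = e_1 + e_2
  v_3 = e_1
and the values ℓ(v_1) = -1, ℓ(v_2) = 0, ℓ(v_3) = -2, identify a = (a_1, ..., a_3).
a = (-2, 2, -3)

Write a = (a_1, ..., a_3) in the standard basis. For each basis vector v_i, ℓ(v_i) = <v_i, a> is a linear equation in the a_j's. Collect the n equations into a matrix system V a = ℓ, where row i of V is v_i (expressed in the standard basis). Since V is invertible (lower-triangular with 1s on the diagonal, up to permutation), solve by back-substitution:
  V =
[[0, 1, 1],
 [1, 1, 0],
 [1, 0, 0]]
  V a = (-1, 0, -2)
Solving gives a = (-2, 2, -3).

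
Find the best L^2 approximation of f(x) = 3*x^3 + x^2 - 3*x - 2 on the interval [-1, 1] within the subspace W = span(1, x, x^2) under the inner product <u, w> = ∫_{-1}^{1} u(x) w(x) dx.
g(x) = x^2 - 6*x/5 - 2

The best approximation g ∈ W is the orthogonal projection of f onto W. Writing g = a_0 + a_1 x + a_2 x^2, the coefficients solve the normal equations G · a = b where
  G_{ij} = <φ_i, φ_j> and b_i = <f, φ_i>, with φ_0 = 1, φ_1 = x, φ_2 = x^2.
G =
  [2, 0, 2/3]
  [0, 2/3, 0]
  [2/3, 0, 2/5],
b = (-10/3, -4/5, -14/15).
Solving gives a_0 = -2, a_1 = -6/5, a_2 = 1, so
  g(x) = x^2 - 6*x/5 - 2.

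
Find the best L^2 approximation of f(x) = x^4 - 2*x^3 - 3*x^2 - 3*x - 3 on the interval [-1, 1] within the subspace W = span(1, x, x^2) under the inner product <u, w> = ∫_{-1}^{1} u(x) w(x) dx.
g(x) = -15*x^2/7 - 21*x/5 - 108/35

The best approximation g ∈ W is the orthogonal projection of f onto W. Writing g = a_0 + a_1 x + a_2 x^2, the coefficients solve the normal equations G · a = b where
  G_{ij} = <φ_i, φ_j> and b_i = <f, φ_i>, with φ_0 = 1, φ_1 = x, φ_2 = x^2.
G =
  [2, 0, 2/3]
  [0, 2/3, 0]
  [2/3, 0, 2/5],
b = (-38/5, -14/5, -102/35).
Solving gives a_0 = -108/35, a_1 = -21/5, a_2 = -15/7, so
  g(x) = -15*x^2/7 - 21*x/5 - 108/35.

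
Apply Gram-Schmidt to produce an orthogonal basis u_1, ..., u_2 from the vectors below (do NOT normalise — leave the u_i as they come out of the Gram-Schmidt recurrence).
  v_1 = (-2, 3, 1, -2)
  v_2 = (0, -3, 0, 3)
Orthogonal basis:
  u_1 = (-2, 3, 1, -2)
  u_2 = (-5/3, -1/2, 5/6, 4/3)

Apply the Gram-Schmidt recurrence
  u_1 = v_1
  u_i = v_i − Σ_{j<i} ((v_i · u_j) / (u_j · u_j)) · u_j.

Step by step this gives:
  u_1 = (-2, 3, 1, -2)
  u_2 = (-5/3, -1/2, 5/6, 4/3)

Orthogonality check:
  u_2 · u_1 = 0 (should be 0)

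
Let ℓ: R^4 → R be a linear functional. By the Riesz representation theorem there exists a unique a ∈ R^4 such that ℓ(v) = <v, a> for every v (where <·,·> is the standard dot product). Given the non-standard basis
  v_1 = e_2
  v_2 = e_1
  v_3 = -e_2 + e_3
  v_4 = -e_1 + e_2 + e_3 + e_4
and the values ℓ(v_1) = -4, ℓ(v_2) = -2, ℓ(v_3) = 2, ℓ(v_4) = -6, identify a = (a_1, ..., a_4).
a = (-2, -4, -2, -2)

Write a = (a_1, ..., a_4) in the standard basis. For each basis vector v_i, ℓ(v_i) = <v_i, a> is a linear equation in the a_j's. Collect the n equations into a matrix system V a = ℓ, where row i of V is v_i (expressed in the standard basis). Since V is invertible (lower-triangular with 1s on the diagonal, up to permutation), solve by back-substitution:
  V =
[[0, 1, 0, 0],
 [1, 0, 0, 0],
 [0, -1, 1, 0],
 [-1, 1, 1, 1]]
  V a = (-4, -2, 2, -6)
Solving gives a = (-2, -4, -2, -2).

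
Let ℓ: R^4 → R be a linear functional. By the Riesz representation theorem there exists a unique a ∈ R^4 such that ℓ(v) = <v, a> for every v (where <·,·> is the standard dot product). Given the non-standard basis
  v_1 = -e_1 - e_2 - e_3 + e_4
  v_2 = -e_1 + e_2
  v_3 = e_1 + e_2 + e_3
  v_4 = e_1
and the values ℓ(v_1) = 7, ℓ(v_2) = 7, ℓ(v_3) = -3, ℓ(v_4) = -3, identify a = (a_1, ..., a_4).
a = (-3, 4, -4, 4)

Write a = (a_1, ..., a_4) in the standard basis. For each basis vector v_i, ℓ(v_i) = <v_i, a> is a linear equation in the a_j's. Collect the n equations into a matrix system V a = ℓ, where row i of V is v_i (expressed in the standard basis). Since V is invertible (lower-triangular with 1s on the diagonal, up to permutation), solve by back-substitution:
  V =
[[-1, -1, -1, 1],
 [-1, 1, 0, 0],
 [1, 1, 1, 0],
 [1, 0, 0, 0]]
  V a = (7, 7, -3, -3)
Solving gives a = (-3, 4, -4, 4).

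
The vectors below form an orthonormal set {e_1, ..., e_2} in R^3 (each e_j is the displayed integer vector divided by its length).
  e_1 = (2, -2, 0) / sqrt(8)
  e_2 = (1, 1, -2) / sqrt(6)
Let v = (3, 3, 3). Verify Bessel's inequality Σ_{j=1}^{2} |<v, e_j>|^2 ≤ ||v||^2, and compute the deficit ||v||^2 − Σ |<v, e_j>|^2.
Σ |<v, e_j>|^2 = 0; ||v||^2 = 27; deficit = 27

Write each e_j = u_j / sqrt(<u_j, u_j>) where u_j is the displayed integer vector. Then <v, e_j> = <v, u_j> / sqrt(<u_j, u_j>), so |<v, e_j>|^2 = <v, u_j>^2 / <u_j, u_j>.
Coefficients: <v, e_1> = 0/sqrt(8), <v, e_2> = 0/sqrt(6).
Square and sum: Σ |<v, e_j>|^2 = 0.
Compute ||v||^2 = v·v = 27.
Deficit = 27 − 0 = 27 ≥ 0, confirming Bessel's inequality. (The deficit equals ||v − Σ <v,e_j> e_j||^2, the squared distance from v to span{e_j}.)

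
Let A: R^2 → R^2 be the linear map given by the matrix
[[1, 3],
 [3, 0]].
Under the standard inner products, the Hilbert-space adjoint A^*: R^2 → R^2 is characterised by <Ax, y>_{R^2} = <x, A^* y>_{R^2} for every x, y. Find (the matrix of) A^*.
A^* = A^T =
[[1, 3],
 [3, 0]]

For real matrices with standard dot products, the defining identity <Ax, y> = <x, A^* y> gives (Ax)^T y = x^T (A^*) y, i.e. x^T A^T y = x^T (A^*) y. Since this holds for all x, y, we must have A^* = A^T. Therefore
A^* =
[[1, 3],
 [3, 0]].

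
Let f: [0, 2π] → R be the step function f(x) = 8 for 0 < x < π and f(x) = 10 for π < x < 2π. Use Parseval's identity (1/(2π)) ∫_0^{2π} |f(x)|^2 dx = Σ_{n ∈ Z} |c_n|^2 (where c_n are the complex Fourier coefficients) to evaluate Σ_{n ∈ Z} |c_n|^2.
Σ |c_n|^2 = 82

Parseval equates the L^2 energy of f (normalised by 1/(2π)) with the ℓ^2 sum of its Fourier coefficients: (1/(2π)) ∫_0^{2π} |f|^2 = Σ |c_n|^2.
Compute the left side: (1/(2π)) [∫_0^π 8^2 dx + ∫_π^{2π} 10^2 dx] = (1/(2π)) · (64π + 100π) = (64 + 100)/2 = 82.
So Σ_{n ∈ Z} |c_n|^2 = 82.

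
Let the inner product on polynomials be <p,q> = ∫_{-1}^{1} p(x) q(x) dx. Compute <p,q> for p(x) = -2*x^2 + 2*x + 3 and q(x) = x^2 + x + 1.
<p,q> = 36/5

Expand the product: p(x)·q(x) = -2*x^4 + 3*x^2 + 5*x + 3.
∫_{-1}^{1} of each monomial x^k gives [2/(k+1) if k even, 0 if k odd]. Integrating term-by-term (or equivalently evaluating the antiderivative F(x) = -2*x^5/5 + x^3 + 5*x^2/2 + 3*x at the endpoints):
  F(1) − F(−1) = 61/10 − (-11/10) = 36/5.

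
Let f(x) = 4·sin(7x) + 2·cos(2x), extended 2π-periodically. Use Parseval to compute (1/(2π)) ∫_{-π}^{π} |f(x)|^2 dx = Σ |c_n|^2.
Σ |c_n|^2 = 10

Expand |f|^2 and use orthogonality of {sin(nx), cos(mx)} on [-π, π]:
  ∫_{-π}^{π} sin(nx)^2 dx = π, ∫ cos(mx)^2 dx = π, and cross terms integrate to 0.
So ∫_{-π}^{π} f(x)^2 dx = 4^2 · π + 2^2 · π = (16 + 4)π.
Divide by 2π: (16 + 4)/2 = 10.
By Parseval, this equals Σ |c_n|^2.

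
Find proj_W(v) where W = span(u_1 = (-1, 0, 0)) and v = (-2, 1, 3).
proj_W(v) = (-2, 0, 0)

Set up U = [u_1 | ... | u_1] ∈ R^(3×1). The projector onto W = col(U) is P = U (U^T U)^(-1) U^T.
Compute U^T U =
  [1],
and U^T v = (2).
Solve U^T U · c = U^T v for the coefficients: c = (2). The projection is proj_W(v) = U c.
Check: (v - proj_W(v)) · u_1 = 0  (should be 0).
Result: proj_W(v) = (-2, 0, 0).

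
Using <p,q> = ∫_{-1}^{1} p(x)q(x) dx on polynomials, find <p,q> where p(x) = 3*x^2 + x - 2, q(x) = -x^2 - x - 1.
<p,q> = 22/15

Expand the product: p(x)·q(x) = -3*x^4 - 4*x^3 - 2*x^2 + x + 2.
∫_{-1}^{1} of each monomial x^k gives [2/(k+1) if k even, 0 if k odd]. Integrating term-by-term (or equivalently evaluating the antiderivative F(x) = -3*x^5/5 - x^4 - 2*x^3/3 + x^2/2 + 2*x at the endpoints):
  F(1) − F(−1) = 7/30 − (-37/30) = 22/15.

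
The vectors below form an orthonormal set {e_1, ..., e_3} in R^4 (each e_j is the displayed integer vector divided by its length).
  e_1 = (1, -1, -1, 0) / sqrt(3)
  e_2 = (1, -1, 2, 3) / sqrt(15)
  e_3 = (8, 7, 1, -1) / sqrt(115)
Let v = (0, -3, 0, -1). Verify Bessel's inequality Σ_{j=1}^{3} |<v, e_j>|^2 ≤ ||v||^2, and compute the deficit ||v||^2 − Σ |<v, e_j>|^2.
Σ |<v, e_j>|^2 = 149/23; ||v||^2 = 10; deficit = 81/23

Write each e_j = u_j / sqrt(<u_j, u_j>) where u_j is the displayed integer vector. Then <v, e_j> = <v, u_j> / sqrt(<u_j, u_j>), so |<v, e_j>|^2 = <v, u_j>^2 / <u_j, u_j>.
Coefficients: <v, e_1> = 3/sqrt(3), <v, e_2> = 0/sqrt(15), <v, e_3> = -20/sqrt(115).
Square and sum: Σ |<v, e_j>|^2 = 149/23.
Compute ||v||^2 = v·v = 10.
Deficit = 10 − 149/23 = 81/23 ≥ 0, confirming Bessel's inequality. (The deficit equals ||v − Σ <v,e_j> e_j||^2, the squared distance from v to span{e_j}.)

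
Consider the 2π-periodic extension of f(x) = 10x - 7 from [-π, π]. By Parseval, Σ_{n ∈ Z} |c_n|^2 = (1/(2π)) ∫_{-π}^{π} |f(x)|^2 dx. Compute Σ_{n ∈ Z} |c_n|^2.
Σ |c_n|^2 = 100π^2/3 + 49

Expand and integrate term by term over [-π, π]:
  ∫ (10x)^2 dx = 100·(2π^3/3); ∫ 2·10·(-7)·x dx = 0 (odd integrand); ∫ (-7)^2 dx = 49·2π.
So (1/(2π)) ∫_{-π}^{π} (10x - 7)^2 dx = 100π^2/3 + 49 = 100π^2/3 + 49.
Parseval ⇒ Σ |c_n|^2 = 100π^2/3 + 49.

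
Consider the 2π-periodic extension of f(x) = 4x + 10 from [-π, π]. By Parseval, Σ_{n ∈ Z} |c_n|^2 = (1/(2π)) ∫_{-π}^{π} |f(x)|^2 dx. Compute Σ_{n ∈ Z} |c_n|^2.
Σ |c_n|^2 = 16π^2/3 + 100

Expand and integrate term by term over [-π, π]:
  ∫ (4x)^2 dx = 16·(2π^3/3); ∫ 2·4·(10)·x dx = 0 (odd integrand); ∫ 10^2 dx = 100·2π.
So (1/(2π)) ∫_{-π}^{π} (4x + 10)^2 dx = 16π^2/3 + 100 = 16π^2/3 + 100.
Parseval ⇒ Σ |c_n|^2 = 16π^2/3 + 100.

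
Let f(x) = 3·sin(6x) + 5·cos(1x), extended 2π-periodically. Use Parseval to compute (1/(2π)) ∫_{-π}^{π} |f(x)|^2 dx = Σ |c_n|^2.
Σ |c_n|^2 = 17

Expand |f|^2 and use orthogonality of {sin(nx), cos(mx)} on [-π, π]:
  ∫_{-π}^{π} sin(nx)^2 dx = π, ∫ cos(mx)^2 dx = π, and cross terms integrate to 0.
So ∫_{-π}^{π} f(x)^2 dx = 3^2 · π + 5^2 · π = (9 + 25)π.
Divide by 2π: (9 + 25)/2 = 17.
By Parseval, this equals Σ |c_n|^2.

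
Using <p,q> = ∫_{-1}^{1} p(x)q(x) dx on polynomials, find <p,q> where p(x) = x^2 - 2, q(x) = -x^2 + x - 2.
<p,q> = 38/5

Expand the product: p(x)·q(x) = -x^4 + x^3 - 2*x + 4.
∫_{-1}^{1} of each monomial x^k gives [2/(k+1) if k even, 0 if k odd]. Integrating term-by-term (or equivalently evaluating the antiderivative F(x) = -x^5/5 + x^4/4 - x^2 + 4*x at the endpoints):
  F(1) − F(−1) = 61/20 − (-91/20) = 38/5.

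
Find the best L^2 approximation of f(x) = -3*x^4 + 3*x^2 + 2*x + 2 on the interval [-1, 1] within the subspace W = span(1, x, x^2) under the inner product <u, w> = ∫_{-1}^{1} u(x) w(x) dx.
g(x) = 3*x^2/7 + 2*x + 79/35

The best approximation g ∈ W is the orthogonal projection of f onto W. Writing g = a_0 + a_1 x + a_2 x^2, the coefficients solve the normal equations G · a = b where
  G_{ij} = <φ_i, φ_j> and b_i = <f, φ_i>, with φ_0 = 1, φ_1 = x, φ_2 = x^2.
G =
  [2, 0, 2/3]
  [0, 2/3, 0]
  [2/3, 0, 2/5],
b = (24/5, 4/3, 176/105).
Solving gives a_0 = 79/35, a_1 = 2, a_2 = 3/7, so
  g(x) = 3*x^2/7 + 2*x + 79/35.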